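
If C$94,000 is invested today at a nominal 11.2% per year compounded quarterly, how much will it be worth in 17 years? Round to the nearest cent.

C$614,694.96

Periodic rate i = 0.112/4 = 0.028; n = 17 × 4 = 68 periods.
FV = 94,000 × (1 + 0.028)^68 = 614,694.9574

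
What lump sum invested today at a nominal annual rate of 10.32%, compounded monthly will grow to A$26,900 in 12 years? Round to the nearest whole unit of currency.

A$7,838

With 12 periods per year: i = 0.0086, n = 144.
Discount factor = (1+0.0086)^(−144) = 0.291386; PV = 26,900 × 0.291386 = 7,838.2929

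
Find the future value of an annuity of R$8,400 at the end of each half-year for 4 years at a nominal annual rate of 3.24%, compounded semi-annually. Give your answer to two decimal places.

R$71,136.22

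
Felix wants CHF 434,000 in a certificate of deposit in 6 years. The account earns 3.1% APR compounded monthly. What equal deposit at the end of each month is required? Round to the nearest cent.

Periodic rate i = 0.031/12 = 0.00258333; n = 6 × 12 = 72 periods.
PMT = 434000 / ( [(1+0.00258333)^72 − 1] / 0.00258333 ) = 434000 / 79.019392 = 5,492.3227

CHF 5,492.32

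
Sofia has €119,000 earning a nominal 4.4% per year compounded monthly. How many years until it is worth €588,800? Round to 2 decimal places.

Periodic rate i = 0.044/12 = 0.00366667.
(1+i)^n = 588800/119000 = 4.94790, so n = ln 4.94790 / ln 1.00367 = 436.8798 months
= 436.8798/12 years

36.41 years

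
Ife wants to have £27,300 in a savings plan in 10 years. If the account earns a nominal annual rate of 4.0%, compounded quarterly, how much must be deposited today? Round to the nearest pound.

Periodic rate i = 0.04/4 = 0.01; n = 10 × 4 = 40 periods.
Discount factor = (1+0.01)^(−40) = 0.671653; PV = 27,300 × 0.671653 = 18,336.1307

£18,336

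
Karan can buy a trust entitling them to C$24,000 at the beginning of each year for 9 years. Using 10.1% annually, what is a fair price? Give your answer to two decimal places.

C$151,573.44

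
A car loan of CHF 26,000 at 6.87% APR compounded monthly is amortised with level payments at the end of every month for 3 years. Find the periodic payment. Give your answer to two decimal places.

CHF 801.26

Periodic rate i = 0.0687/12 = 0.005725; n = 3 × 12 = 36 periods.
PMT = 26000 / ( [1 − (1+0.005725)^(−36)] / 0.005725 ) = 26000 / 32.448892 = 801.2600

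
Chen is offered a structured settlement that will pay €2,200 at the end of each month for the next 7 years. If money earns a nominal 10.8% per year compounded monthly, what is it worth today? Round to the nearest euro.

€129,279

Periodic rate i = 0.108/12 = 0.009; n = 7 × 12 = 84 periods.
PV = 2200 × [1 − (1+0.009)^(−84)] / 0.009 = 2200 × 58.763179 = 129,278.9948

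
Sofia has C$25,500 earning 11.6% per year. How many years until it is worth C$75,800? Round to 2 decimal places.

9.93 years

(1+i)^n = 75800/25500 = 2.97255, so n = ln 2.97255 / ln 1.116 = 9.9263 years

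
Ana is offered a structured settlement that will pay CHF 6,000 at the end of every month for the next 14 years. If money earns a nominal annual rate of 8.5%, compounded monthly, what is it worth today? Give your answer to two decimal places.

CHF 588,282.28

i = 0.085/12 = 0.00708333 per month; n = 14·12 = 168.
Annuity factor a(168|0.00708333) = 98.047046; PV = 6000 × 98.047046 = 588,282.2788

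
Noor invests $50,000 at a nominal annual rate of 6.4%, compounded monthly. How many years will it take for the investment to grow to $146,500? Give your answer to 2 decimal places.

16.84 years

Periodic rate i = 0.064/12 = 0.00533333.
(1+i)^n = 146500/50000 = 2.93000, so n = ln 2.93000 / ln 1.00533 = 202.1000 months
= 202.1000/12 years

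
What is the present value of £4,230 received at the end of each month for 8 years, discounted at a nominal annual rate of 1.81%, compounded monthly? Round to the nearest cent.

Periodic rate i = 0.0181/12 = 0.00150833; n = 8 × 12 = 96 periods.
PV = 4230 × [1 − (1+0.00150833)^(−96)] / 0.00150833 = 4230 × 89.310691 = 377,784.2241

£377,784.22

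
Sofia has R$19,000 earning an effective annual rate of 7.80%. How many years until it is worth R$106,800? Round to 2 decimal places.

22.99 years

n = ln(106800/19000) / ln(1+0.078) = ln(5.62105) / 0.075107 = 22.9873 years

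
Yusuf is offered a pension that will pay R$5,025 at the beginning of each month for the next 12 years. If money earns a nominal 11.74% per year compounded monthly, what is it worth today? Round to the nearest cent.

i = 0.1174/12 = 0.00978333 per month; n = 12·12 = 144.
PV = 5025 × [1 − (1+0.00978333)^(−144)] / 0.00978333 × (1+i) = 5025 × 77.811897 = 391,004.7845
(annuity-due: payments at period start, so ×(1+i).)

R$391,004.78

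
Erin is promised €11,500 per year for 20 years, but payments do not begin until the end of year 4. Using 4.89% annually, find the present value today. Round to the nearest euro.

€125,358

PV at t=3 (ordinary 20-year annuity): 11500 × a(20|0.0489) = 11500 × 12.579269 = 144,661.5925
Discount back 3 years: 144,661.5925 × (1+0.0489)^(−3) = 144,661.5925 × 0.866558 = 125,357.6913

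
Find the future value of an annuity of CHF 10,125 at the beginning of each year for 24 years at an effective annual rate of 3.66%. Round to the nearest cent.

CHF 392,742.85

Accumulation factor s(24|0.0366) × (1+i) = 38.789417; FV = 10125 × 38.789417 = 392,742.8499
(annuity-due: payments at period start, so ×(1+i).)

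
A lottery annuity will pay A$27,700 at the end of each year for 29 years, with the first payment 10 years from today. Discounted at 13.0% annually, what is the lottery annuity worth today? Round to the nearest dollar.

A$68,881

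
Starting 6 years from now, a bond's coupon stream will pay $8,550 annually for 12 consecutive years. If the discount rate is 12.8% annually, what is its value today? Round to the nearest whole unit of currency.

$27,957

Value one period before first payment (t=5): 8550 × [1 − (1+0.128)^(−12)] / 0.128 = 8550 × 5.971385 = 51,055.3447
Discount back 5 years: 51,055.3447 × (1+0.128)^(−5) = 51,055.3447 × 0.547589 = 27,957.3314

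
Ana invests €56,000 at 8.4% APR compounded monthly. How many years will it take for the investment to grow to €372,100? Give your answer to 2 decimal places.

22.62 years

Periodic rate i = 0.084/12 = 0.007.
n = ln(372100/56000) / ln(1+0.007) = ln(6.64464) / 0.006976 = 271.4902 months
= 271.4902/12 years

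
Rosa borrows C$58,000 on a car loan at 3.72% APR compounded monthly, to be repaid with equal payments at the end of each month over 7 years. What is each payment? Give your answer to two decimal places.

C$785.34

With 12 periods per year: i = 0.0031, n = 84.
PMT = 58000 / ( [1 − (1+0.0031)^(−84)] / 0.0031 ) = 58000 / 73.853634 = 785.3371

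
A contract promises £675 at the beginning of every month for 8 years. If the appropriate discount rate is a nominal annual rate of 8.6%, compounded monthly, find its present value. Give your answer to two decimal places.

£47,068.64

Periodic rate i = 0.086/12 = 0.00716667; n = 8 × 12 = 96 periods.
PV = PMT · [1 − (1+i)^(−n)] / i × (1+i) = 675 · 69.731318 = 47,068.6399
Payments are at the start of each period, so multiply by (1+i).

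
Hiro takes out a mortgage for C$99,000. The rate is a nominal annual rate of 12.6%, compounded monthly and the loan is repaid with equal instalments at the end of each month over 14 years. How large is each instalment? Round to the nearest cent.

i = 0.126/12 = 0.0105 per month; n = 14·12 = 168.
Annuity-PV factor = 78.767500; PMT = 99000 / 78.767500 = 1,256.8636

C$1,256.86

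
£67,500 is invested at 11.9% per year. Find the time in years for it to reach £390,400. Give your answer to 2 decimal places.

n = ln(390400/67500) / ln(1+0.119) = ln(5.78370) / 0.112435 = 15.6094 years

15.61 years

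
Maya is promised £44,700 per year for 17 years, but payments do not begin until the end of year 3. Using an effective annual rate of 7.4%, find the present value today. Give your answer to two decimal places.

PV at t=2 (ordinary 17-year annuity): 44700 × a(17|0.074) = 44700 × 9.498422 = 424,579.4433
Discount back 2 years: 424,579.4433 × (1+0.074)^(−2) = 424,579.4433 × 0.866945 = 368,086.9331

£368,086.93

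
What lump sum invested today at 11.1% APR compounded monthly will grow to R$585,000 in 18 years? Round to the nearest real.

R$80,062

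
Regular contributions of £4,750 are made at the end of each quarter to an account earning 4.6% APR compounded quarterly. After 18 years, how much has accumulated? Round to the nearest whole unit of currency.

£527,848

Periodic rate i = 0.046/4 = 0.0115; n = 18 × 4 = 72 periods.
FV = PMT · [(1+i)^n − 1] / i = 4750 · 111.125943 = 527,848.2293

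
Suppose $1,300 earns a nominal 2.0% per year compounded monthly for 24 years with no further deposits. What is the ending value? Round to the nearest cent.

$2,100.06

Periodic rate i = 0.02/12 = 0.00166667; n = 24 × 12 = 288 periods.
FV = 1,300 × (1 + 0.00166667)^288 = 2,100.0575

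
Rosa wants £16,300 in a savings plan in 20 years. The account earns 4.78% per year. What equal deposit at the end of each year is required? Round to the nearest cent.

PMT = 16300 / ( [(1+0.0478)^20 − 1] / 0.0478 ) = 16300 / 32.307478 = 504.5272

£504.53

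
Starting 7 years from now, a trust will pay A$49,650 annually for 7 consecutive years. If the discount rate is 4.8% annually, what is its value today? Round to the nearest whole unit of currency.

A$218,430

PV at t=6 (ordinary 7-year annuity): 49650 × a(7|0.048) = 49650 × 5.828548 = 289,387.4124
PV₀ = 289,387.4124 / (1+0.048)^6 = 289,387.4124 / 1.324853 = 218,429.8264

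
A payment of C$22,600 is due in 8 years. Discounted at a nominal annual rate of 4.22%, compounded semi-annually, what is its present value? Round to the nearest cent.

C$16,181.40

Periodic rate i = 0.0422/2 = 0.0211; n = 8 × 2 = 16 periods.
PV = 22,600 / (1 + 0.0211)^16 = 22,600 / 1.396666 = 16,181.3973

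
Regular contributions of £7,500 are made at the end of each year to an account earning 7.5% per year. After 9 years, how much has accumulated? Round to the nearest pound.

£91,724

Accumulation factor s(9|0.075) = 12.229849; FV = 7500 × 12.229849 = 91,723.8662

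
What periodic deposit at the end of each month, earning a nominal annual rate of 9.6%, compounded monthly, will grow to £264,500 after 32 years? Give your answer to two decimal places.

i = 0.096/12 = 0.008 per month; n = 32·12 = 384.
FV-annuity factor = 2540.350593; PMT = 264500 / 2540.350593 = 104.1195

£104.12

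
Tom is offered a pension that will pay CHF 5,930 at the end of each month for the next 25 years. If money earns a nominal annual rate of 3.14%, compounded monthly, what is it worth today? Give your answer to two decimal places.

CHF 1,231,504.07

i = 0.0314/12 = 0.00261667 per month; n = 25·12 = 300.
PV = PMT · [1 − (1+i)^(−n)] / i = 5930 · 207.673536 = 1,231,504.0704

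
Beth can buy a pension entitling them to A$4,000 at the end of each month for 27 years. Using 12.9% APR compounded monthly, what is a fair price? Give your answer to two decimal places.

A$360,449.71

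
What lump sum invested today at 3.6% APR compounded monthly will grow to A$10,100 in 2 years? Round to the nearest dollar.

i = 0.036/12 = 0.003 per month; n = 2·12 = 24.
Discount factor = (1+0.003)^(−24) = 0.930631; PV = 10,100 × 0.930631 = 9,399.3751

A$9,399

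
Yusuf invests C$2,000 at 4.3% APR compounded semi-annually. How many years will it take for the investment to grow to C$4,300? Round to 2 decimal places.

17.99 years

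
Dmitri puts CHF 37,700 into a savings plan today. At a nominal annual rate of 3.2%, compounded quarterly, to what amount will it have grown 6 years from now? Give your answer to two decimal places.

CHF 45,645.10

i = 0.032/4 = 0.008 per quarter; n = 6·4 = 24.
FV = PV·(1+i)^n = 37,700 × 1.210745 = 45,645.0956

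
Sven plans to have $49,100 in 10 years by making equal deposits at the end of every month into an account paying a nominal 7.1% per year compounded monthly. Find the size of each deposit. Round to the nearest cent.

With 12 periods per year: i = 0.00591667, n = 120.
PMT = 49100 / ( [(1+0.00591667)^120 − 1] / 0.00591667 ) = 49100 / 174.040606 = 282.1181

$282.12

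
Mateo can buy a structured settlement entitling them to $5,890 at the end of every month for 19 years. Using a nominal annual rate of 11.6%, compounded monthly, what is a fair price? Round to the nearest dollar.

$541,351

i = 0.116/12 = 0.00966667 per month; n = 19·12 = 228.
PV = 5890 × [1 − (1+0.00966667)^(−228)] / 0.00966667 = 5890 × 91.910157 = 541,350.8240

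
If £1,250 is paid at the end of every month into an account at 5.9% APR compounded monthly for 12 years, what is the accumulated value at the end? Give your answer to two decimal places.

£260,951.40

With 12 periods per year: i = 0.00491667, n = 144.
FV = 1250 × [(1+0.00491667)^144 − 1] / 0.00491667 = 1250 × 208.761121 = 260,951.4010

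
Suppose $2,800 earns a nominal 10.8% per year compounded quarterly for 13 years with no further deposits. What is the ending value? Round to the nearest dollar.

i = 0.108/4 = 0.027 per quarter; n = 13·4 = 52.
2,800 × (1+0.027)^52 = 2,800 × 3.996346 = 11,189.7684

$11,190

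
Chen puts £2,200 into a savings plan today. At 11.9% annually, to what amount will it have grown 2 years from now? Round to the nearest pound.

2,200 × (1+0.119)^2 = 2,200 × 1.252161 = 2,754.7542

£2,755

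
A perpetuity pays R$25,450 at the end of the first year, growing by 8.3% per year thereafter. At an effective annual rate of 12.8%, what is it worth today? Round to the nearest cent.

R$565,555.56

PV = PMT / (i − g) = 25450 / (0.128 − 0.083) = 25450 / 0.045000 = 565,555.5556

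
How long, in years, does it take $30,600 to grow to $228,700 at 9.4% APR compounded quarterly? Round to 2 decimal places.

Periodic rate i = 0.094/4 = 0.0235.
n = ln(228700/30600) / ln(1+0.0235) = ln(7.47386) / 0.023228 = 86.5938 quarters
= 86.5938/4 years

21.65 years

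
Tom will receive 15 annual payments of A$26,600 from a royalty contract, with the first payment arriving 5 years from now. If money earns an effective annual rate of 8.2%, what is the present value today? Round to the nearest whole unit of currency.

A$164,110

PV at t=4 (ordinary 15-year annuity): 26600 × a(15|0.082) = 26600 × 8.455935 = 224,927.8580
Discount back 4 years: 224,927.8580 × (1+0.082)^(−4) = 224,927.8580 × 0.729610 = 164,109.6822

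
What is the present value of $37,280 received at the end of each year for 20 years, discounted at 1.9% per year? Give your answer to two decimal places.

$615,505.22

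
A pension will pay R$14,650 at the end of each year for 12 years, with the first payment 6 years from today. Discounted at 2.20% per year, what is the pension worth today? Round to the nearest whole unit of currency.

R$137,265

Value one period before first payment (t=5): 14650 × [1 − (1+0.022)^(−12)] / 0.022 = 14650 × 10.446604 = 153,042.7538
PV₀ = 153,042.7538 / (1+0.022)^5 = 153,042.7538 / 1.114948 = 137,264.5191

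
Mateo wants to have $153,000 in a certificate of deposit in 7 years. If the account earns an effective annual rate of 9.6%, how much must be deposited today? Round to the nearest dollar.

PV = 153,000 / (1 + 0.096)^7 = 153,000 / 1.899651 = 80,541.0991

$80,541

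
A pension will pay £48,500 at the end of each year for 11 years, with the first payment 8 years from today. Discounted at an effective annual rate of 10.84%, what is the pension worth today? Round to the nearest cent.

£147,515.35

PV at t=7 (ordinary 11-year annuity): 48500 × a(11|0.1084) = 48500 × 6.251311 = 303,188.5800
PV₀ = 303,188.5800 / (1+0.1084)^7 = 303,188.5800 / 2.055302 = 147,515.3518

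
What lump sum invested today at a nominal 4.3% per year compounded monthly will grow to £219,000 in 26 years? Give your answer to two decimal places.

£71,741.55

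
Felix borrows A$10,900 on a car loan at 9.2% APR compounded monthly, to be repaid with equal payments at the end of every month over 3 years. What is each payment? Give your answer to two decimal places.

Periodic rate i = 0.092/12 = 0.00766667; n = 3 × 12 = 36 periods.
PMT = 10900 / ( [1 − (1+0.00766667)^(−36)] / 0.00766667 ) = 10900 / 31.354944 = 347.6326

A$347.63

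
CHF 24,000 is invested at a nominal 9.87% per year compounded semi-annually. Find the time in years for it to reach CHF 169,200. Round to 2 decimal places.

20.27 years

Periodic rate i = 0.0987/2 = 0.04935.
n = ln(169200/24000) / ln(1+0.04935) = ln(7.05000) / 0.048171 = 40.5437 half-years
= 40.5437/2 years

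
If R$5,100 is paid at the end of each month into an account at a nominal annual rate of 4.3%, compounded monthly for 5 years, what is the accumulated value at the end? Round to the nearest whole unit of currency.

R$340,707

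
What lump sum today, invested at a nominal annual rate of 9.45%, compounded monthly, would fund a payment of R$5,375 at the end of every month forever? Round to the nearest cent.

R$682,539.68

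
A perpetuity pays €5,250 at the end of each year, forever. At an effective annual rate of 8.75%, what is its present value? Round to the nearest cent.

€60,000.00

PV = C/r = 5250/0.0875 = 60,000.0000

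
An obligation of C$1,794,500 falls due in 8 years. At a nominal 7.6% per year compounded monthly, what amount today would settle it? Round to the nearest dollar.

With 12 periods per year: i = 0.00633333, n = 96.
Discount factor = (1+0.00633333)^(−96) = 0.545483; PV = 1,794,500 × 0.545483 = 978,870.1057

C$978,870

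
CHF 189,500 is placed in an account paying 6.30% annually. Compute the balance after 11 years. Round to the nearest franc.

CHF 371,086

189,500 × (1+0.063)^11 = 189,500 × 1.958240 = 371,086.4734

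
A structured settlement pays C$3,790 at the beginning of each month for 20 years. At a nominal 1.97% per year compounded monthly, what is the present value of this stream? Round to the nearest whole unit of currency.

Periodic rate i = 0.0197/12 = 0.00164167; n = 20 × 12 = 240 periods.
PV = PMT · [1 − (1+i)^(−n)] / i × (1+i) = 3790 · 198.555716 = 752,526.1618
Payments are at the start of each period, so multiply by (1+i).

C$752,526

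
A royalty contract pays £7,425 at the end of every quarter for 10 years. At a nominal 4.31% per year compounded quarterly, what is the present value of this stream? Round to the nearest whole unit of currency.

£240,247

Periodic rate i = 0.0431/4 = 0.010775; n = 10 × 4 = 40 periods.
PV = 7425 × [1 − (1+0.010775)^(−40)] / 0.010775 = 7425 × 32.356486 = 240,246.9060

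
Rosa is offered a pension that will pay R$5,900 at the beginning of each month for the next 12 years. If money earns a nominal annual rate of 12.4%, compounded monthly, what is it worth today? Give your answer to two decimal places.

With 12 periods per year: i = 0.0103333, n = 144.
PV = 5900 × [1 − (1+0.0103333)^(−144)] / 0.0103333 × (1+i) = 5900 × 75.525215 = 445,598.7661
(annuity-due: payments at period start, so ×(1+i).)

R$445,598.77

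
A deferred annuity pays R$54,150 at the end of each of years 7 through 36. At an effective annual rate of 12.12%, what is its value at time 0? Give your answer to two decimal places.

PV at t=6 (ordinary 30-year annuity): 54150 × a(30|0.1212) = 54150 × 7.984136 = 432,340.9820
Discount back 6 years: 432,340.9820 × (1+0.1212)^(−6) = 432,340.9820 × 0.503386 = 217,634.5642

R$217,634.56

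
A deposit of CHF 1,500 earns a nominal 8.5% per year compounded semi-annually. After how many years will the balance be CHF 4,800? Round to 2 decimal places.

13.97 years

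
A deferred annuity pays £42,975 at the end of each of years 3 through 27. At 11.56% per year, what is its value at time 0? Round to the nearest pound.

£279,316

Value one period before first payment (t=2): 42975 × [1 − (1+0.1156)^(−25)] / 0.1156 = 42975 × 8.089045 = 347,626.7171
Discount back 2 years: 347,626.7171 × (1+0.1156)^(−2) = 347,626.7171 × 0.803495 = 279,316.2070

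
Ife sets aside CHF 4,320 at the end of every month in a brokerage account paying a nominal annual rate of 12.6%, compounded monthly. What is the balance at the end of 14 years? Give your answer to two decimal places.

i = 0.126/12 = 0.0105 per month; n = 14·12 = 168.
Accumulation factor s(168|0.0105) = 455.458130; FV = 4320 × 455.458130 = 1,967,579.1235

CHF 1,967,579.12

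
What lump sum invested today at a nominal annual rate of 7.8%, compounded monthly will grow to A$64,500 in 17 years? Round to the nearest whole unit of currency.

A$17,201

With 12 periods per year: i = 0.0065, n = 204.
PV = 64,500 / (1 + 0.0065)^204 = 64,500 / 3.749825 = 17,200.8042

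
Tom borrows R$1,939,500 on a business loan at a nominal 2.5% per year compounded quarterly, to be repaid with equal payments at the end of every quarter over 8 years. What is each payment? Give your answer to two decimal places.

i = 0.025/4 = 0.00625 per quarter; n = 8·4 = 32.
Annuity-PV factor = 28.921521; PMT = 1.9395e+06 / 28.921521 = 67,060.7893

R$67,060.79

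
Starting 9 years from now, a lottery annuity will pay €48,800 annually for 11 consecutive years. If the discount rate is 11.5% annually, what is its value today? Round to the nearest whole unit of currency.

PV at t=8 (ordinary 11-year annuity): 48800 × a(11|0.115) = 48800 × 6.069750 = 296,203.7777
PV₀ = 296,203.7777 / (1+0.115)^8 = 296,203.7777 / 2.388905 = 123,991.4258

€123,991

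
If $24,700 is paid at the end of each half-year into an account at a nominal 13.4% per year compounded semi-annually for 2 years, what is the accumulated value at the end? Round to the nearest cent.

i = 0.134/2 = 0.067 per half-year; n = 2·2 = 4.
FV = 24700 × [(1+0.067)^4 − 1] / 0.067 = 24700 × 4.420257 = 109,180.3420

$109,180.34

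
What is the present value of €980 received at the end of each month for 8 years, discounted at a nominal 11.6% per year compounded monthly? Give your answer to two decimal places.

Periodic rate i = 0.116/12 = 0.00966667; n = 8 × 12 = 96 periods.
PV = 980 × [1 − (1+0.00966667)^(−96)] / 0.00966667 = 980 × 62.367989 = 61,120.6290

€61,120.63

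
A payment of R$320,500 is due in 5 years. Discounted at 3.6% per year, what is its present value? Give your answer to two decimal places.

Discount factor = (1+0.036)^(−5) = 0.837917; PV = 320,500 × 0.837917 = 268,552.5353

R$268,552.54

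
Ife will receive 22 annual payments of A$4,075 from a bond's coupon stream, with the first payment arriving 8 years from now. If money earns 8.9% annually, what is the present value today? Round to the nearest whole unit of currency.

A$21,345

Value one period before first payment (t=7): 4075 × [1 − (1+0.089)^(−22)] / 0.089 = 4075 × 9.514100 = 38,769.9567
Discount back 7 years: 38,769.9567 × (1+0.089)^(−7) = 38,769.9567 × 0.550560 = 21,345.1965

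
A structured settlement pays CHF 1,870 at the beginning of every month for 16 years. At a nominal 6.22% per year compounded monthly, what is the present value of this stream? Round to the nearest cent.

CHF 228,246.38

i = 0.0622/12 = 0.00518333 per month; n = 16·12 = 192.
Annuity factor a(192|0.00518333) × (1+i) = 122.056886; PV = 1870 × 122.056886 = 228,246.3777
Payments are at the start of each period, so multiply by (1+i).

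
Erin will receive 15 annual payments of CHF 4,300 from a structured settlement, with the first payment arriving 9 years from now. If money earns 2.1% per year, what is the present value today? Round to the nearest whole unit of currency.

Value one period before first payment (t=8): 4300 × [1 − (1+0.021)^(−15)] / 0.021 = 4300 × 12.753654 = 54,840.7117
Discount back 8 years: 54,840.7117 × (1+0.021)^(−8) = 54,840.7117 × 0.846826 = 46,440.5277

CHF 46,441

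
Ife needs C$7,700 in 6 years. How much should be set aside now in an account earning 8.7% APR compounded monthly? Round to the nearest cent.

C$4,577.27

With 12 periods per year: i = 0.00725, n = 72.
PV = 7,700 / (1 + 0.00725)^72 = 7,700 / 1.682224 = 4,577.2734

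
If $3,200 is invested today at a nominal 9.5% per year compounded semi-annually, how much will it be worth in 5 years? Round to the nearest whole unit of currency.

i = 0.095/2 = 0.0475 per half-year; n = 5·2 = 10.
FV = PV·(1+i)^n = 3,200 × 1.590524 = 5,089.6779

$5,090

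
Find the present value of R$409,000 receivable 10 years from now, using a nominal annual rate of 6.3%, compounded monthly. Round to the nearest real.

R$218,189

With 12 periods per year: i = 0.00525, n = 120.
Discount factor = (1+0.00525)^(−120) = 0.533470; PV = 409,000 × 0.533470 = 218,189.3231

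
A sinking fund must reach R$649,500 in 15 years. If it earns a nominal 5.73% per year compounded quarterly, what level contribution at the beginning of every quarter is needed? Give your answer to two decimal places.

i = 0.0573/4 = 0.014325 per quarter; n = 15·4 = 60.
FV-annuity factor × (1+i) = 95.422306; PMT = 649500 / 95.422306 = 6,806.5846

R$6,806.58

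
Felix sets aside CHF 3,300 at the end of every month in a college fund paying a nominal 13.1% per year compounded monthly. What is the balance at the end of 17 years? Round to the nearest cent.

CHF 2,466,924.78

i = 0.131/12 = 0.0109167 per month; n = 17·12 = 204.
FV = 3300 × [(1+0.0109167)^204 − 1] / 0.0109167 = 3300 × 747.552964 = 2,466,924.7816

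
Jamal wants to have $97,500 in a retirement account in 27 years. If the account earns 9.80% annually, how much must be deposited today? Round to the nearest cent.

PV = FV·(1+i)^(−n) = 97,500 × 0.080119 = 7,811.6258

$7,811.63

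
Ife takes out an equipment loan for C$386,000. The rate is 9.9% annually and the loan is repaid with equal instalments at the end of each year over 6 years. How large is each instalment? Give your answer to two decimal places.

Annuity-PV factor = 4.368054; PMT = 386000 / 4.368054 = 88,368.8801

C$88,368.88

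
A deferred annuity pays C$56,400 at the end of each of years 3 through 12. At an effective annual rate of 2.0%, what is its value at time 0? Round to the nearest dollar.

Value one period before first payment (t=2): 56400 × [1 − (1+0.02)^(−10)] / 0.02 = 56400 × 8.982585 = 506,617.7944
PV₀ = 506,617.7944 / (1+0.02)^2 = 506,617.7944 / 1.040400 = 486,945.2080

C$486,945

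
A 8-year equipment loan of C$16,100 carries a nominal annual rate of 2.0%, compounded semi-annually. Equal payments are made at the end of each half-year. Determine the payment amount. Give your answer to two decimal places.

C$1,093.91

i = 0.02/2 = 0.01 per half-year; n = 8·2 = 16.
Annuity-PV factor = 14.717874; PMT = 16100 / 14.717874 = 1,093.9080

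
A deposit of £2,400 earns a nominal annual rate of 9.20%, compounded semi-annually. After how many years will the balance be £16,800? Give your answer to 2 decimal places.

Periodic rate i = 0.092/2 = 0.046.
(1+i)^n = 16800/2400 = 7.00000, so n = ln 7.00000 / ln 1.046 = 43.2681 half-years
= 43.2681/2 years

21.63 years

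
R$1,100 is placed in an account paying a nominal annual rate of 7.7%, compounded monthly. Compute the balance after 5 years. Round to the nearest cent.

R$1,614.59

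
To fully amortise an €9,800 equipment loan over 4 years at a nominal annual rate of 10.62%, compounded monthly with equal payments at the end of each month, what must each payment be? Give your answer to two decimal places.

€251.48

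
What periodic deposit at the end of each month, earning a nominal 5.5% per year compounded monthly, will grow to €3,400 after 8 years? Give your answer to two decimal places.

With 12 periods per year: i = 0.00458333, n = 96.
PMT = 3400 / ( [(1+0.00458333)^96 − 1] / 0.00458333 ) = 3400 / 120.250282 = 28.2744

€28.27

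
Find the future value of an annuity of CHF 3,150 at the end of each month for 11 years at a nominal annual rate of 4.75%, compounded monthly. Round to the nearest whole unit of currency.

CHF 544,718

With 12 periods per year: i = 0.00395833, n = 132.
FV = PMT · [(1+i)^n − 1] / i = 3150 · 172.926240 = 544,717.6566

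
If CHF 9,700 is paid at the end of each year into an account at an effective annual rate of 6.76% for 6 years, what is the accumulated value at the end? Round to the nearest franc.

CHF 68,969

Accumulation factor s(6|0.0676) = 7.110156; FV = 9700 × 7.110156 = 68,968.5098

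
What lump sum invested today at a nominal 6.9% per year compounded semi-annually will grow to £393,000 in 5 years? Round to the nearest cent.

£279,954.60

With 2 periods per year: i = 0.0345, n = 10.
PV = 393,000 / (1 + 0.0345)^10 = 393,000 / 1.403799 = 279,954.5951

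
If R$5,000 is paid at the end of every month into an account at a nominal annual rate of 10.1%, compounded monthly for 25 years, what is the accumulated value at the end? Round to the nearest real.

With 12 periods per year: i = 0.00841667, n = 300.
FV = PMT · [(1+i)^n − 1] / i = 5000 · 1349.655621 = 6,748,278.1039

R$6,748,278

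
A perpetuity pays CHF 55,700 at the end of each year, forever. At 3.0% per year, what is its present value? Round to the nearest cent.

PV = C/r = 55700/0.03 = 1,856,666.6667

CHF 1,856,666.67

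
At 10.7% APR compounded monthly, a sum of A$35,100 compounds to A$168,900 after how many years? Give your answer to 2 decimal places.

14.75 years

Periodic rate i = 0.107/12 = 0.00891667.
n = ln(168900/35100) / ln(1+0.00891667) = ln(4.81197) / 0.008877 = 176.9832 months
= 176.9832/12 years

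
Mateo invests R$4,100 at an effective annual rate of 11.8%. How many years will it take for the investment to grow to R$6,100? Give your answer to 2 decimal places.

(1+i)^n = 6100/4100 = 1.48780, so n = ln 1.48780 / ln 1.118 = 3.5619 years

3.56 years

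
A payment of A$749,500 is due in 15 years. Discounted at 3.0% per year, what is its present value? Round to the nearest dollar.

A$481,076

PV = 749,500 / (1 + 0.03)^15 = 749,500 / 1.557967 = 481,075.5296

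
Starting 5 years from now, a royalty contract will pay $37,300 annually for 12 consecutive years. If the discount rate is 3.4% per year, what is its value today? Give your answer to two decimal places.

$317,185.44

Value one period before first payment (t=4): 37300 × [1 − (1+0.034)^(−12)] / 0.034 = 37300 × 9.720454 = 362,572.9461
Discount back 4 years: 362,572.9461 × (1+0.034)^(−4) = 362,572.9461 × 0.874818 = 317,185.4379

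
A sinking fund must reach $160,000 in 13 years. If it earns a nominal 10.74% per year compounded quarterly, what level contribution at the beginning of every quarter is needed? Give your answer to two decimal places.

i = 0.1074/4 = 0.02685 per quarter; n = 13·4 = 52.
FV-annuity factor × (1+i) = 113.435628; PMT = 160000 / 113.435628 = 1,410.4916

$1,410.49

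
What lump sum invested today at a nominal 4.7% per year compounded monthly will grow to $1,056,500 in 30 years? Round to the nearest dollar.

$258,649

Periodic rate i = 0.047/12 = 0.00391667; n = 30 × 12 = 360 periods.
PV = FV·(1+i)^(−n) = 1,056,500 × 0.244817 = 258,648.7331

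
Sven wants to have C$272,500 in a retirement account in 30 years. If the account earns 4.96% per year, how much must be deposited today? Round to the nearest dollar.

C$63,775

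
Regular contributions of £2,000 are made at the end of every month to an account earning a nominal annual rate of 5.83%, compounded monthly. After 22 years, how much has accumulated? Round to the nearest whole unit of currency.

Periodic rate i = 0.0583/12 = 0.00485833; n = 22 × 12 = 264 periods.
Accumulation factor s(264|0.00485833) = 534.097100; FV = 2000 × 534.097100 = 1,068,194.1998

£1,068,194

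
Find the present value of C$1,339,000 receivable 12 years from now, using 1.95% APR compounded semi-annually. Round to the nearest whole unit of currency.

C$1,060,835

With 2 periods per year: i = 0.00975, n = 24.
PV = 1,339,000 / (1 + 0.00975)^24 = 1,339,000 / 1.262213 = 1,060,835.1292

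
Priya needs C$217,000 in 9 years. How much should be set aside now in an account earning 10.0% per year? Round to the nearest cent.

C$92,029.18

PV = 217,000 / (1 + 0.1)^9 = 217,000 / 2.357948 = 92,029.1832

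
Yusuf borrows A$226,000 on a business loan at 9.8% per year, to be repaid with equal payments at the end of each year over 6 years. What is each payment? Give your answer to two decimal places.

A$51,587.50

Annuity-PV factor = 4.380906; PMT = 226000 / 4.380906 = 51,587.5018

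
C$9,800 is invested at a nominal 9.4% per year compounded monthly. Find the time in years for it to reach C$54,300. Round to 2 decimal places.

18.29 years

Periodic rate i = 0.094/12 = 0.00783333.
(1+i)^n = 54300/9800 = 5.54082, so n = ln 5.54082 / ln 1.00783 = 219.4263 months
= 219.4263/12 years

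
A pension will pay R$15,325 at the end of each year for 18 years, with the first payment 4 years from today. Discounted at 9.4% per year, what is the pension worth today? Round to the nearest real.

Value one period before first payment (t=3): 15325 × [1 − (1+0.094)^(−18)] / 0.094 = 15325 × 8.526947 = 130,675.4674
PV₀ = 130,675.4674 / (1+0.094)^3 = 130,675.4674 / 1.309339 = 99,802.6553

R$99,803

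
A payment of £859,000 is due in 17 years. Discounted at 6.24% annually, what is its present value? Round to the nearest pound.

PV = FV·(1+i)^(−n) = 859,000 × 0.357358 = 306,970.1239

£306,970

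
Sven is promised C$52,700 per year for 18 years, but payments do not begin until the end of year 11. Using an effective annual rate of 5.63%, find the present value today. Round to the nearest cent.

PV at t=10 (ordinary 18-year annuity): 52700 × a(18|0.0563) = 52700 × 11.134934 = 586,811.0447
PV₀ = 586,811.0447 / (1+0.0563)^10 = 586,811.0447 / 1.729310 = 339,332.5193

C$339,332.52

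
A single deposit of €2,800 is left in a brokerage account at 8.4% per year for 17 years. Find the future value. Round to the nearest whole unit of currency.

FV = PV·(1+i)^n = 2,800 × 3.940014 = 11,032.0400

€11,032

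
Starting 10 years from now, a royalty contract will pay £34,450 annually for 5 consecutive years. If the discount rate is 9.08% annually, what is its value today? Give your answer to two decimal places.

Value one period before first payment (t=9): 34450 × [1 − (1+0.0908)^(−5)] / 0.0908 = 34450 × 3.881591 = 133,720.8015
Discount back 9 years: 133,720.8015 × (1+0.0908)^(−9) = 133,720.8015 × 0.457398 = 61,163.5673

£61,163.57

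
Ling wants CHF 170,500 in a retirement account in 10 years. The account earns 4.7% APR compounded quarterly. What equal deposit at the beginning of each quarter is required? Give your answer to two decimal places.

CHF 3,324.47

With 4 periods per year: i = 0.01175, n = 40.
PMT = 170500 / ( [(1+0.01175)^40 − 1] / 0.01175 × (1+i) ) = 170500 / 51.286384 = 3,324.4691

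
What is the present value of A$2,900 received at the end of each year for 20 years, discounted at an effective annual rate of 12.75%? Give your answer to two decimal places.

A$20,681.82

PV = 2900 × [1 − (1+0.1275)^(−20)] / 0.1275 = 2900 × 7.131664 = 20,681.8245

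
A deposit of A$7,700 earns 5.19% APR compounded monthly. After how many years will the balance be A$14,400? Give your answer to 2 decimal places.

Periodic rate i = 0.0519/12 = 0.004325.
(1+i)^n = 14400/7700 = 1.87013, so n = ln 1.87013 / ln 1.00432 = 145.0545 months
= 145.0545/12 years

12.09 years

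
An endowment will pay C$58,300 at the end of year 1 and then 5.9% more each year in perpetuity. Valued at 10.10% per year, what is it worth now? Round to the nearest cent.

PV = D₁/(r − g) = 58300/(0.101 − 0.059) = 1,388,095.2381

C$1,388,095.24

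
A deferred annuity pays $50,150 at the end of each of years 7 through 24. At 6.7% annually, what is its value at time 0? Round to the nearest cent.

Value one period before first payment (t=6): 50150 × [1 − (1+0.067)^(−18)] / 0.067 = 50150 × 10.280588 = 515,571.4779
PV₀ = 515,571.4779 / (1+0.067)^6 = 515,571.4779 / 1.475661 = 349,383.4807

$349,383.48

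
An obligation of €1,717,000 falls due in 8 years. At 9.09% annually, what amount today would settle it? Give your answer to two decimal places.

€856,033.50

Discount factor = (1+0.0909)^(−8) = 0.498563; PV = 1,717,000 × 0.498563 = 856,033.5009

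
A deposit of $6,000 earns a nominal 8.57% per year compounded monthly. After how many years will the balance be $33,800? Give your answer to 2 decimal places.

20.24 years

Periodic rate i = 0.0857/12 = 0.00714167.
n = ln(33800/6000) / ln(1+0.00714167) = ln(5.63333) / 0.007116 = 242.9219 months
= 242.9219/12 years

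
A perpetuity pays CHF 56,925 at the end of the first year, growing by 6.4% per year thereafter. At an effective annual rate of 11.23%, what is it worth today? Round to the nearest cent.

PV = PMT / (i − g) = 56925 / (0.1123 − 0.064) = 56925 / 0.048300 = 1,178,571.4286

CHF 1,178,571.43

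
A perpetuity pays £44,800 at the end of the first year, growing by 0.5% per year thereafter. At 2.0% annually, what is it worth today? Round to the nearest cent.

£2,986,666.67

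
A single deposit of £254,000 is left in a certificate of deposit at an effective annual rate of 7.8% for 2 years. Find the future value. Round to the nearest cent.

FV = PV·(1+i)^n = 254,000 × 1.162084 = 295,169.3360

£295,169.34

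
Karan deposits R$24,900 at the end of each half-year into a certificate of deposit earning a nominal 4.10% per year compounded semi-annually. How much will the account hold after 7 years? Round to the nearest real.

R$399,084

Periodic rate i = 0.041/2 = 0.0205; n = 7 × 2 = 14 periods.
FV = PMT · [(1+i)^n − 1] / i = 24900 · 16.027459 = 399,083.7402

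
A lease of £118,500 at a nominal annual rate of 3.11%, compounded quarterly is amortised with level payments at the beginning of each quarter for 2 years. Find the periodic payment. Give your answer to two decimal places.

i = 0.0311/4 = 0.007775 per quarter; n = 2·4 = 8.
PMT = 118500 / ( [1 − (1+0.007775)^(−8)] / 0.007775 × (1+i) ) = 118500 / 7.787281 = 15,217.1217

£15,217.12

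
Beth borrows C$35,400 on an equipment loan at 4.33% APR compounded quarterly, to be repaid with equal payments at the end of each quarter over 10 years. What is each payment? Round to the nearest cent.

With 4 periods per year: i = 0.010825, n = 40.
Annuity-PV factor = 32.325973; PMT = 35400 / 32.325973 = 1,095.0946

C$1,095.09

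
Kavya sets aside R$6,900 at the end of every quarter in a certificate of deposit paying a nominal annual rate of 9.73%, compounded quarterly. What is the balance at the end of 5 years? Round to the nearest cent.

R$175,065.45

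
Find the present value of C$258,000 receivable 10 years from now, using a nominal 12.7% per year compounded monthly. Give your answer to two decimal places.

i = 0.127/12 = 0.0105833 per month; n = 10·12 = 120.
Discount factor = (1+0.0105833)^(−120) = 0.282712; PV = 258,000 × 0.282712 = 72,939.6917

C$72,939.69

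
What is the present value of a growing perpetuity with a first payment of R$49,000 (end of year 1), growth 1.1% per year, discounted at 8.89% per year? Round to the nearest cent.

PV = D₁/(r − g) = 49000/(0.0889 − 0.011) = 629,011.5533

R$629,011.55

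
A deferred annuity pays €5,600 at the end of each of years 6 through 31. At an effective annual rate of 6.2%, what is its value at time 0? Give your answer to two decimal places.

PV at t=5 (ordinary 26-year annuity): 5600 × a(26|0.062) = 5600 × 12.753278 = 71,418.3546
Discount back 5 years: 71,418.3546 × (1+0.062)^(−5) = 71,418.3546 × 0.740248 = 52,867.3153

€52,867.32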